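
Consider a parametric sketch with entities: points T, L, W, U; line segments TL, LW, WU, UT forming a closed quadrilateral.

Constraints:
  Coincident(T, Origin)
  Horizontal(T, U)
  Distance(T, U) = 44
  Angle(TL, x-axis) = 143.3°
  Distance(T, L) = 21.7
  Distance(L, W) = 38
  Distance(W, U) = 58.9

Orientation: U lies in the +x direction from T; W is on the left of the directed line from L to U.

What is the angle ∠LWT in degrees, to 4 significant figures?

29.45°

T is at the origin; TU is horizontal with |TU| = 44.0 and U in +x, so U = (44.0, 0). TL runs at 143.3° with |TL| = 21.7, so L = (-17.40, 12.97). W is determined by |LW| = 38.0 and |WU| = 58.9 together: it lies at the intersection of circle(L, 38.0) and circle(U, 58.9). With |LU| = 62.75, the foot of the radical line on LU is 15.24 from L and the perpendicular offset is √(38.0² − 15.24²) = 34.81. Taking the left-of-LU solution: W = (4.707, 43.88).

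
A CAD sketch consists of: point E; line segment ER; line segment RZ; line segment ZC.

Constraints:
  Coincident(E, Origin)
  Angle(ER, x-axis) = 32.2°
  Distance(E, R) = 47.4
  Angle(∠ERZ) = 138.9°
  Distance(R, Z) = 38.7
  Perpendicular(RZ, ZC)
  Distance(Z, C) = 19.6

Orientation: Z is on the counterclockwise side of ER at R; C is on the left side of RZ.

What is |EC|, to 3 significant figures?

75.3

∠ERZ = 138.9°, so RZ runs at 32.2° + (180° − 138.9°) = 73.3° from the x-axis; with |RZ| = 38.7, Z = R + 38.7·(cos 73.3°, sin 73.3°) = (51.2, 62.3). RZ is perpendicular to ZC; with |ZC| = 19.6 on the left of RZ, C = Z + 19.6·(-0.958, 0.287) = (32.5, 68.0). Then |EC| = |C − E| = 75.3.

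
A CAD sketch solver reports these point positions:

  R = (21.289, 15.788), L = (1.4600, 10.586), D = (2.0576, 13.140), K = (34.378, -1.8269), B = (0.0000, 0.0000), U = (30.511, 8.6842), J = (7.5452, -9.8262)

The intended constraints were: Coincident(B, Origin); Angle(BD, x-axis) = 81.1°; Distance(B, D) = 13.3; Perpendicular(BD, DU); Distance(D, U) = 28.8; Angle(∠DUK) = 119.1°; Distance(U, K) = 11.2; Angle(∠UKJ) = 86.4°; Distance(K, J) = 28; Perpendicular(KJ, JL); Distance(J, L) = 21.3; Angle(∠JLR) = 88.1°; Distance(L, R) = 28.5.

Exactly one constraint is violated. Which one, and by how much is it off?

Distance(L, R) = 28.5 — off by 8.00.

B = (0.00, 0.00) ✓; BD at 81.10° ✓; |BD| = 13.30 ✓; ∠(BD, DU) = 90.00° ✓; |DU| = 28.80 ✓; ∠DUK = 119.1° ✓; |UK| = 11.20 ✓; ∠UKJ = 86.40° ✓; |KJ| = 28.00 ✓; ∠(KJ, JL) = 90.00° ✓; |JL| = 21.30 ✓; ∠JLR = 88.10° ✓; |LR| = 20.50 ✗.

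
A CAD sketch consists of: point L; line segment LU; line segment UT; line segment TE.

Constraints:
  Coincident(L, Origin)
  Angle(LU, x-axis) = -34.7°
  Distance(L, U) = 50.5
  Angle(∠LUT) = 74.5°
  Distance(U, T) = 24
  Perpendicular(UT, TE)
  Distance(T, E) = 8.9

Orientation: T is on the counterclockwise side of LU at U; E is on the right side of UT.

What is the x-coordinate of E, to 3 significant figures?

57.8

L is at the origin; LU runs at -34.7° with length 50.5, so U = 50.5·(cos -34.7°, sin -34.7°) = (41.5, -28.7). ∠LUT = 74.5°, so UT runs at -34.7° + (180° − 74.5°) = 70.8° from the x-axis; with |UT| = 24.0, T = U + 24.0·(cos 70.8°, sin 70.8°) = (49.4, -6.08). UT ⟂ TE; with |TE| = 8.9 on the right of UT, E = T + 8.9·(0.944, -0.329) = (57.8, -9.01). So E.x = 57.8.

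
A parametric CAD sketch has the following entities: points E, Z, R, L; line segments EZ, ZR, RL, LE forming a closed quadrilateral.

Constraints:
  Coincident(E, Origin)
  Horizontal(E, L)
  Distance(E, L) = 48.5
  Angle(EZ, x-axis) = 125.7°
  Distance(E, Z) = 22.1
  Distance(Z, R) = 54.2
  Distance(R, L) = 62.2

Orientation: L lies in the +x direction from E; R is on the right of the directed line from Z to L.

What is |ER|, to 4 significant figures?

35.39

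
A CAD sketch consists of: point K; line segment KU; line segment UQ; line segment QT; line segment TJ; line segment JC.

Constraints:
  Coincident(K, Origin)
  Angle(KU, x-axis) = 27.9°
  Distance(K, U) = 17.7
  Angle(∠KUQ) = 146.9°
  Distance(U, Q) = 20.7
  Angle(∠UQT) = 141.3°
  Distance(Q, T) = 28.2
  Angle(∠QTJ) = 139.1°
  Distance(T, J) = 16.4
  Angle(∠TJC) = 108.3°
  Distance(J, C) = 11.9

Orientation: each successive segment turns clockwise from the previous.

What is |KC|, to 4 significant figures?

58.26

K is at the origin; KU runs at 27.9° with length 17.7, so U = (15.64, 8.282). ∠KUQ = 146.9° gives UQ at -5.200° from the x-axis; with |UQ| = 20.7, Q = (36.26, 6.406). ∠UQT = 141.3° gives QT at -43.90° from the x-axis; with |QT| = 28.2, T = (56.58, -13.15). ∠QTJ = 139.1° gives TJ at -84.80° from the x-axis; with |TJ| = 16.4, J = (58.06, -29.48). ∠TJC = 108.3° gives JC at -156.5° from the x-axis; with |JC| = 11.9, C = (47.15, -34.23). Then |KC| = |C − K| = 58.26.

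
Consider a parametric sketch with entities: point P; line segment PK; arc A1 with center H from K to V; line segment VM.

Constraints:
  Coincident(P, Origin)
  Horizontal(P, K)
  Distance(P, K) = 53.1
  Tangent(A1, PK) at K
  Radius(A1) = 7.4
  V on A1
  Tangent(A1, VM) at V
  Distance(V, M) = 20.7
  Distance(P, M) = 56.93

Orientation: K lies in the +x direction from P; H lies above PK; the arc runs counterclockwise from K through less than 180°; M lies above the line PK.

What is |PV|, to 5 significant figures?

60.516

Checks: |HV| = 7.400 ✓; ∠(HV, VM) = 90.00° ✓; |VM| = 20.70 ✓; |PM| = 56.93 ✓.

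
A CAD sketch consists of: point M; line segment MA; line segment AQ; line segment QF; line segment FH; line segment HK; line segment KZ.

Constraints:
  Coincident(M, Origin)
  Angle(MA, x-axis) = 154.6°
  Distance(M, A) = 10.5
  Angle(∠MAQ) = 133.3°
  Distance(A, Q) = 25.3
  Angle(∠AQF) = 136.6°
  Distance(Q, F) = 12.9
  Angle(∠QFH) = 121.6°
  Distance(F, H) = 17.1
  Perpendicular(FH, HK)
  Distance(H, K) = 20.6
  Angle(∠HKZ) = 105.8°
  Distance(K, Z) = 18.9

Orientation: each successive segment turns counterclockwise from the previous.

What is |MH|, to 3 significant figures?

42.4

M is at the origin; MA runs at 154.6° with length 10.5, so A = (-9.49, 4.50). ∠MAQ = 133.3° gives AQ at -159° from the x-axis; with |AQ| = 25.3, Q = (-33.1, -4.69). ∠AQF = 136.6° gives QF at -115° from the x-axis; with |QF| = 12.9, F = (-38.6, -16.3). ∠QFH = 121.6° gives FH at -56.9° from the x-axis; with |FH| = 17.1, H = (-29.2, -30.7). Then |MH| = |H − M| = 42.4.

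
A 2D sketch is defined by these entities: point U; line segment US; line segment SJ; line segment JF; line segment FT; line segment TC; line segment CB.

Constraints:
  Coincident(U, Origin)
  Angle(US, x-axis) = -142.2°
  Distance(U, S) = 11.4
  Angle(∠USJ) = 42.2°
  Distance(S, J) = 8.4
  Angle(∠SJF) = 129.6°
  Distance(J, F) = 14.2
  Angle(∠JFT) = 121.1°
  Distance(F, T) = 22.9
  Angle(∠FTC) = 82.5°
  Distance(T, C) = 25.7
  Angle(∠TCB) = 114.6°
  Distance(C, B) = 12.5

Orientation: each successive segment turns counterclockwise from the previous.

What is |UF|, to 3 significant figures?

9.59

U is at the origin; US runs at -142.2° with length 11.4, so S = (-9.01, -6.99). ∠USJ = 42.2° gives SJ at -4.40° from the x-axis; with |SJ| = 8.4, J = (-0.633, -7.63). ∠SJF = 129.6° gives JF at 46.0° from the x-axis; with |JF| = 14.2, F = (9.23, 2.58). Then |UF| = |F − U| = 9.59.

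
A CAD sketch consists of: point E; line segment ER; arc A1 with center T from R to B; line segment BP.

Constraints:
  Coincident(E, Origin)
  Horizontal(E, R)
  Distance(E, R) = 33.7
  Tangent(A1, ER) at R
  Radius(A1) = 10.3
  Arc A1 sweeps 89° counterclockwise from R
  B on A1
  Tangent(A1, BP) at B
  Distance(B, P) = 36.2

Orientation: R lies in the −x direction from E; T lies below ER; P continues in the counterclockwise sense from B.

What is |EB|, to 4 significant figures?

45.15

E is at the origin; ER is horizontal with |ER| = 33.7 and R on the −x side, so R = (-33.70, 0.000). Tangency of A1 to ER means the radius TR is perpendicular to ER, so T = R + (0, -10.3) = (-33.70, -10.30). On A1, R sits at bearing 90° from T; an 89° counterclockwise sweep puts B at bearing 179°, so B = T + 10.3·(cos 179°, sin 179°) = (-44.00, -10.12). Then |EB| = |B − E| = 45.15.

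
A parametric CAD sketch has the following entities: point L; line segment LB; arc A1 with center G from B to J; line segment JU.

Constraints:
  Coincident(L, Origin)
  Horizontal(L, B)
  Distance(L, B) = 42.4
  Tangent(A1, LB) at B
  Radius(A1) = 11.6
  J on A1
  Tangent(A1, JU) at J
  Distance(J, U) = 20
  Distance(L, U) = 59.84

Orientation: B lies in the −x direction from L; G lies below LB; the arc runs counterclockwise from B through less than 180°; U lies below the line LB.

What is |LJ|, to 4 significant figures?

55.54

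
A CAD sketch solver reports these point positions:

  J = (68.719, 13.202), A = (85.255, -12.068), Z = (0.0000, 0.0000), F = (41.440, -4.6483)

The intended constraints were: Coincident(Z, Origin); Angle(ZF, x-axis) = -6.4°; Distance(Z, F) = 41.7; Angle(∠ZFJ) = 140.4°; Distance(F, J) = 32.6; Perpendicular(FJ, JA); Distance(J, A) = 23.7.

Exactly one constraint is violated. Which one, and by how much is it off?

Distance(J, A) = 23.7 — off by 6.50.

Z = (0.00, 0.00) ✓; ZF at -6.400° ✓; |ZF| = 41.70 ✓; ∠ZFJ = 140.4° ✓; |FJ| = 32.60 ✓; ∠(FJ, JA) = 90.00° ✓; |JA| = 30.20 ✗.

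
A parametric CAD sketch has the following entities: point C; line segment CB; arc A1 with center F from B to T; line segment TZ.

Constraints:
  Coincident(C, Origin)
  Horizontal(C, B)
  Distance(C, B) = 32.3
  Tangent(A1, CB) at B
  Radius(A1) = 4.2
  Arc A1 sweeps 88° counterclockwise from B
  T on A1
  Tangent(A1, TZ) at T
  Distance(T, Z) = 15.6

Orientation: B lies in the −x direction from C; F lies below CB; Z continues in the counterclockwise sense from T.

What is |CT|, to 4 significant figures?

36.72

The tangent condition forces FB to be normal to CB, so F = B + (0, -4.2) = (-32.30, -4.200). On A1, B sits at bearing 90° from F; an 88° counterclockwise sweep puts T at bearing 178°, so T = F + 4.2·(cos 178°, sin 178°) = (-36.50, -4.053). Then |CT| = |T − C| = 36.72.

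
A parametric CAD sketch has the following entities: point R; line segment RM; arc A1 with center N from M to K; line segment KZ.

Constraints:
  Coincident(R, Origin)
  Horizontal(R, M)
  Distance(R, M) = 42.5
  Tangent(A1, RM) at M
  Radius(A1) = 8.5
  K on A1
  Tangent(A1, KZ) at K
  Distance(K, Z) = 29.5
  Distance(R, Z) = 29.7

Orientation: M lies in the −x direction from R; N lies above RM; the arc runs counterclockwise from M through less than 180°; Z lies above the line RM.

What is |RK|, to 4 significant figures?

36.29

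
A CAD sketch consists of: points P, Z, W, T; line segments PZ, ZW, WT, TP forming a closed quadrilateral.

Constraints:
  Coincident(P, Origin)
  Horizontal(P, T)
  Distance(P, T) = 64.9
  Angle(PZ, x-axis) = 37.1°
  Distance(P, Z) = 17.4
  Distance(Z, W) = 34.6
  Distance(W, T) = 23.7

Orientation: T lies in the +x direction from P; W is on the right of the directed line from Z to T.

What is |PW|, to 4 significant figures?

43.62

P is at the origin; PT is horizontal with |PT| = 64.9 and T in +x, so T = (64.9, 0). PZ runs at 37.1° with |PZ| = 17.4, so Z = (13.88, 10.50). W is determined by |ZW| = 34.6 and |WT| = 23.7 together: it lies at the intersection of circle(Z, 34.6) and circle(T, 23.7). With |ZT| = 52.09, the foot of the radical line on ZT is 32.14 from Z and the perpendicular offset is √(34.6² − 32.14²) = 12.80. Taking the right-of-ZT solution: W = (42.78, -8.520).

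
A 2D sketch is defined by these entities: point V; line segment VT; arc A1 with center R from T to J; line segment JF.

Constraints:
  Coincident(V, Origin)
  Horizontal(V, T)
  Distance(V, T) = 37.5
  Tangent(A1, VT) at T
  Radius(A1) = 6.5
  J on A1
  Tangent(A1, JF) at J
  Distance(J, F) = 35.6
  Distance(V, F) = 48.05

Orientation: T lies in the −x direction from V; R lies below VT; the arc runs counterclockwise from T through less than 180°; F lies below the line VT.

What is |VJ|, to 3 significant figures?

44.2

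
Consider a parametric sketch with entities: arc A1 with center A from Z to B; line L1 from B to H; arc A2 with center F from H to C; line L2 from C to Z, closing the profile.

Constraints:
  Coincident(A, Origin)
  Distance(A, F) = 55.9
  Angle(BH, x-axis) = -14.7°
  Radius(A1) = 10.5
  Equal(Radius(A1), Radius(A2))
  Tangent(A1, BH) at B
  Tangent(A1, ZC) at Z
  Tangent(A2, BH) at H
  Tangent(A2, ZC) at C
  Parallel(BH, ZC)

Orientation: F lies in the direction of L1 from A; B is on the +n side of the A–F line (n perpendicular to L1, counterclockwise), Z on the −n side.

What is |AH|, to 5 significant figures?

56.878

The slot axis is L1's direction at -14.7°, so u = (cos -14.7°, sin -14.7°) = (0.96727, -0.25376) and n = (−sin -14.7°, cos -14.7°) = (0.25376, 0.96727). A is at the origin and F lies 55.9 along u from A, so F = 55.9·u = (54.070, -14.185). Tangency of A1 to both parallel lines with radius 10.5 puts B and Z at A ± 10.5·n: B = (2.6645, 10.156), Z = (-2.6645, -10.156). Equal radii place H and C the same way about F: H = F + 10.5·n = (56.735, -4.0288), C = F − 10.5·n = (51.406, -24.341). Then |AH| = |H − A| = 56.878.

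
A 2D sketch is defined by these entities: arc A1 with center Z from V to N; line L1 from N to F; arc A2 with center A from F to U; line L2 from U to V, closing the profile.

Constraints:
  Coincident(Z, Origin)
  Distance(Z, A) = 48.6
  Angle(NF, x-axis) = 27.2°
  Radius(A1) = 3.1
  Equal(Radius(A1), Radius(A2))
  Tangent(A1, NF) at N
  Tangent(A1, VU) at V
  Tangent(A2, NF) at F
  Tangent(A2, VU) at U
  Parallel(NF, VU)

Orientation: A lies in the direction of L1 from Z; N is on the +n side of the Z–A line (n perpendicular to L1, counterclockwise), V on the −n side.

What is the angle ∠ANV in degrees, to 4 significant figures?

86.35°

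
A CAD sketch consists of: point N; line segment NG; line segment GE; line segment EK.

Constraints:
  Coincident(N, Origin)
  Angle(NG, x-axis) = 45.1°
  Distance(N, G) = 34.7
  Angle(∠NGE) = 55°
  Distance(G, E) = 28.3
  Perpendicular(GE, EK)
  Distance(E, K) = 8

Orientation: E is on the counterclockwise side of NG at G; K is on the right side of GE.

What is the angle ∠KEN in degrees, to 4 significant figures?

163.5°

N is at the origin; NG runs at 45.1° with length 34.7, so G = 34.7·(cos 45.1°, sin 45.1°) = (24.49, 24.58). ∠NGE = 55.0°, so GE runs at 45.1° + (180° − 55.0°) = 170.1° from the x-axis; with |GE| = 28.3, E = G + 28.3·(cos 170.1°, sin 170.1°) = (-3.385, 29.44). GE ⟂ EK; with |EK| = 8.0 on the right of GE, K = E + 8.0·(0.1719, 0.9851) = (-2.009, 37.33). Then cos ∠KEN = EK·EN / (|EK||EN|), giving 163.5°.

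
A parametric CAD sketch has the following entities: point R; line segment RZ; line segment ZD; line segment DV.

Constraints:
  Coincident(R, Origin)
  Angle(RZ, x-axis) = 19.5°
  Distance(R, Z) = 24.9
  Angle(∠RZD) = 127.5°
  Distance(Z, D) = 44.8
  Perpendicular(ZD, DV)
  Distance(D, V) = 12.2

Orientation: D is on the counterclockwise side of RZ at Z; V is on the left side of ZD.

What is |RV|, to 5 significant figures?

60.432

∠RZD = 127.5°, so ZD runs at 19.5° + (180° − 127.5°) = 72.000° from the x-axis; with |ZD| = 44.8, D = Z + 44.8·(cos 72.000°, sin 72.000°) = (37.316, 50.919). ZD is perpendicular to DV; with |DV| = 12.2 on the left of ZD, V = D + 12.2·(-0.95106, 0.30902) = (25.713, 54.689). Then |RV| = |V − R| = 60.432.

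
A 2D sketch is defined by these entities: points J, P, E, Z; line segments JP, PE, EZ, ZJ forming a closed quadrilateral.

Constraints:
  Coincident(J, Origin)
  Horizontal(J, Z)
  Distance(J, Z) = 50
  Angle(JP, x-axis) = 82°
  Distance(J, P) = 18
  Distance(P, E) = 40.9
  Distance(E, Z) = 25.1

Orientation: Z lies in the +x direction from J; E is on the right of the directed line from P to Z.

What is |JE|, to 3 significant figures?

31.8

J is at the origin; JZ is horizontal with |JZ| = 50.0 and Z in +x, so Z = (50.0, 0). JP runs at 82.0° with |JP| = 18.0, so P = (2.51, 17.8). E is determined by |PE| = 40.9 and |EZ| = 25.1 together: it lies at the intersection of circle(P, 40.9) and circle(Z, 25.1). With |PZ| = 50.7, the foot of the radical line on PZ is 35.6 from P and the perpendicular offset is √(40.9² − 35.6²) = 20.1. Taking the right-of-PZ solution: E = (28.8, -13.5).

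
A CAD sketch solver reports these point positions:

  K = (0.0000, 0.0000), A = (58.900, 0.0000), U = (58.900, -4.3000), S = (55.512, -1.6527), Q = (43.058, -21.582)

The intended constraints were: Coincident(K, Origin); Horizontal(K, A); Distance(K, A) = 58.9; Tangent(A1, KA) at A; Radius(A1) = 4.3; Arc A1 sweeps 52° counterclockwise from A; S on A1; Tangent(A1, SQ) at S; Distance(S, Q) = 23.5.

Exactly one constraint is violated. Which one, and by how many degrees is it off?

Tangent(A1, SQ) at S — off by 6.00°.

K = (0.00, 0.00) ✓; K.y = 0.00, A.y = 0.00 ✓; |KA| = 58.90 ✓; ∠(UA, AK) = 90.00° ✓; |UA| = 4.300 ✓; bearing(U→S) − bearing(U→A) = 52.00° ✓; |US| = 4.300 ✓; ∠(US, SQ) = 84.00° ✗; |SQ| = 23.50 ✓.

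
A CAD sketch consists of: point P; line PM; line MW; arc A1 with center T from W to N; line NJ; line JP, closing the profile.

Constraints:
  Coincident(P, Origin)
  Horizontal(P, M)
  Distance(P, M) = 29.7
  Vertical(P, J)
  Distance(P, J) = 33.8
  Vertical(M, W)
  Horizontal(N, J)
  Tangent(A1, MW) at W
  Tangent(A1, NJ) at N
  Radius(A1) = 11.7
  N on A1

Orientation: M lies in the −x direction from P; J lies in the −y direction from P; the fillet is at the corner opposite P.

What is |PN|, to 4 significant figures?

38.29

P is at the origin; P and M share the same y with |PM| = 29.7 and M on the −x side, so M = (-29.70, 0.000). PJ is vertical with |PJ| = 33.8 and J on the −y side, so J = (0.000, -33.80). The virtual corner opposite P is at (-29.70, -33.80). A1 meets MW tangentially, so TW is at right angles to MW and A1 meets NJ tangentially, so TN is at right angles to NJ, with radius 11.7, so the center T sits 11.7 in from both sides at T = (-18.00, -22.10). That places the tangent points at W = (-29.70, -22.10) on MW and N = (-18.00, -33.80) on NJ. Then |PN| = |N − P| = 38.29.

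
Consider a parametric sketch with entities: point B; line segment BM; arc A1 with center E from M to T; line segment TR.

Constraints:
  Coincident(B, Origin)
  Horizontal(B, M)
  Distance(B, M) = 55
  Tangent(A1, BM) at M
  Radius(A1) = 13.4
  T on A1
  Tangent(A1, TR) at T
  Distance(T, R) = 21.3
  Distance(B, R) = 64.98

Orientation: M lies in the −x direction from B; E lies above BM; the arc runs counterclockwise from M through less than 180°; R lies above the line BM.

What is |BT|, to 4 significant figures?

47.13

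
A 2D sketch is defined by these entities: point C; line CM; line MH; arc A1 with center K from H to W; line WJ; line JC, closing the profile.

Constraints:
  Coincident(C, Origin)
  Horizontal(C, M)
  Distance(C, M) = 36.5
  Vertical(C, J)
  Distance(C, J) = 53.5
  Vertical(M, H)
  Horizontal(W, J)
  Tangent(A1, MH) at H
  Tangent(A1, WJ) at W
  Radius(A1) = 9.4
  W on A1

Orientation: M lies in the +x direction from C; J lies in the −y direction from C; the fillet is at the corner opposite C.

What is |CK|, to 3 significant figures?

51.8

C is at the origin; CM is horizontal with |CM| = 36.5 and M on the +x side, so M = (36.5, 0.00). CJ is vertical with |CJ| = 53.5 and J on the −y side, so J = (0.00, -53.5). The virtual corner opposite C is at (36.5, -53.5). Tangency of A1 to MH means the radius KH is perpendicular to MH and the tangent condition forces KW to be normal to WJ, with radius 9.4, so the center K sits 9.4 in from both sides at K = (27.1, -44.1). Then |CK| = |K − C| = 51.8.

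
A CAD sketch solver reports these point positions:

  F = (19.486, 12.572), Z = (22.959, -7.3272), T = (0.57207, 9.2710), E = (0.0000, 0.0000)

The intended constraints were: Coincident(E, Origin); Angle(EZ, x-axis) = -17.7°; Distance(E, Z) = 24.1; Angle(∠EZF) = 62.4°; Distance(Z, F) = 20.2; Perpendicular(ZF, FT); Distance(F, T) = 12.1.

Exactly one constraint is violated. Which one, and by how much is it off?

Distance(F, T) = 12.1 — off by 7.10.

E = (0.00, 0.00) ✓; EZ at -17.70° ✓; |EZ| = 24.10 ✓; ∠EZF = 62.40° ✓; |ZF| = 20.20 ✓; ∠(ZF, FT) = 90.00° ✓; |FT| = 19.20 ✗.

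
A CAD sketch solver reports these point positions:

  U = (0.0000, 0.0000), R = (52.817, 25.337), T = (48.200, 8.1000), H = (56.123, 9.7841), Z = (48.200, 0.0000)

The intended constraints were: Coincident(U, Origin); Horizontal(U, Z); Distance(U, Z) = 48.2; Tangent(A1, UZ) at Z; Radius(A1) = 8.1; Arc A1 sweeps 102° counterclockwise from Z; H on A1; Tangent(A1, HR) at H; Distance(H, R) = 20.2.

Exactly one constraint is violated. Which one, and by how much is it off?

Distance(H, R) = 20.2 — off by 4.30.

U = (0.00, 0.00) ✓; U.y = 0.00, Z.y = 0.00 ✓; |UZ| = 48.20 ✓; ∠(TZ, ZU) = 90.00° ✓; |TZ| = 8.100 ✓; bearing(T→H) − bearing(T→Z) = 102.0° ✓; |TH| = 8.100 ✓; ∠(TH, HR) = 90.00° ✓; |HR| = 15.90 ✗.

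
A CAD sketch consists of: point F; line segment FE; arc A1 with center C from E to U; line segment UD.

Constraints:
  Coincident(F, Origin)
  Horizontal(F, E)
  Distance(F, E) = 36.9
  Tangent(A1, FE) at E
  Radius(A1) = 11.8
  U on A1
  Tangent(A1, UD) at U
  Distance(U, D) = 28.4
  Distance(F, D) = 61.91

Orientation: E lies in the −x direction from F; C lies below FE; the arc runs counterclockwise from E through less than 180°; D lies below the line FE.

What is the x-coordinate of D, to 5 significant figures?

-46.321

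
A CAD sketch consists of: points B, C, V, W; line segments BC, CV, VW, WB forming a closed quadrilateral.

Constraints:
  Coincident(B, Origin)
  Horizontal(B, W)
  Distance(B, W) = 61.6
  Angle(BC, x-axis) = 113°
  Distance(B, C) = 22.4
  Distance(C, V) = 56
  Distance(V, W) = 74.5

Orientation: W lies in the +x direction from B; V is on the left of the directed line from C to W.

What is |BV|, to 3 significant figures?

69.8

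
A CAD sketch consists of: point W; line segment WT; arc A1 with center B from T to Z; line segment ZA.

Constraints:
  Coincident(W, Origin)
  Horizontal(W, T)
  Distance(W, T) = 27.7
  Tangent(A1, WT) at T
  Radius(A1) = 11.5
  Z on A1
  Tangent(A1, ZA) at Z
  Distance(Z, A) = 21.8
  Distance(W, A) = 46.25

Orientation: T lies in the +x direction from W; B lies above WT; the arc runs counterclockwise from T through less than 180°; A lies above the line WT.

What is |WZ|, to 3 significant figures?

41.5

Checks: ∠(BT, TW) = 90.00° ✓; |BT| = 11.50 ✓; |BZ| = 11.50 ✓; ∠(BZ, ZA) = 90.00° ✓; |ZA| = 21.80 ✓; |WA| = 46.25 ✓.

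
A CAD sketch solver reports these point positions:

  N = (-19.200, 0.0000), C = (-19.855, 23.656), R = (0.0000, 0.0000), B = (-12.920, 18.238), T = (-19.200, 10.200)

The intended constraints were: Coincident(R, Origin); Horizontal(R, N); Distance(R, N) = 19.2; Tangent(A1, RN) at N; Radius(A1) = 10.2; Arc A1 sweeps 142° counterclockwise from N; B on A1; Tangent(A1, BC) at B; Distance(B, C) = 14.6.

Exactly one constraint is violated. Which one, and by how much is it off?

Distance(B, C) = 14.6 — off by 5.80.

R = (0.00, 0.00) ✓; R.y = 0.00, N.y = 0.00 ✓; |RN| = 19.20 ✓; ∠(TN, NR) = 90.00° ✓; |TN| = 10.20 ✓; bearing(T→B) − bearing(T→N) = 142.0° ✓; |TB| = 10.20 ✓; ∠(TB, BC) = 90.00° ✓; |BC| = 8.801 ✗.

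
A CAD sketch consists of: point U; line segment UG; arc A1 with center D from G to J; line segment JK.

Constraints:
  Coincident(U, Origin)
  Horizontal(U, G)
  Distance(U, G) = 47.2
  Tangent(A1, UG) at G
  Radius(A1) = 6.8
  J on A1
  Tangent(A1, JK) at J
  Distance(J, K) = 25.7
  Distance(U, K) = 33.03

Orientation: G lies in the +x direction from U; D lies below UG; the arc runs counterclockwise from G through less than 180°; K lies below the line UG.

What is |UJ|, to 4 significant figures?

42.17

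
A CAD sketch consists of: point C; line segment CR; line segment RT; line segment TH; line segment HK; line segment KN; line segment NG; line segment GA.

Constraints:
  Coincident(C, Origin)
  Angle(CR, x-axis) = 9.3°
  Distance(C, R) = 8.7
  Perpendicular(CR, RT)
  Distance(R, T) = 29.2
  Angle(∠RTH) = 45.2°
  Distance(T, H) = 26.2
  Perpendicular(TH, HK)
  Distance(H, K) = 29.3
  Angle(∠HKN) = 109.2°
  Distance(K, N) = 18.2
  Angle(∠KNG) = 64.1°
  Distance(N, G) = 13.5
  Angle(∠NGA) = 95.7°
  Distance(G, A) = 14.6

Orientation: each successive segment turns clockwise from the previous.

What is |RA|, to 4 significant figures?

4.822

∠KNG = 64.1° gives NG at -132.2° from the x-axis; with |NG| = 13.5, G = (17.39, -3.451). ∠NGA = 95.7° gives GA at 143.5° from the x-axis; with |GA| = 14.6, A = (5.653, 5.233). Then |RA| = |A − R| = 4.822.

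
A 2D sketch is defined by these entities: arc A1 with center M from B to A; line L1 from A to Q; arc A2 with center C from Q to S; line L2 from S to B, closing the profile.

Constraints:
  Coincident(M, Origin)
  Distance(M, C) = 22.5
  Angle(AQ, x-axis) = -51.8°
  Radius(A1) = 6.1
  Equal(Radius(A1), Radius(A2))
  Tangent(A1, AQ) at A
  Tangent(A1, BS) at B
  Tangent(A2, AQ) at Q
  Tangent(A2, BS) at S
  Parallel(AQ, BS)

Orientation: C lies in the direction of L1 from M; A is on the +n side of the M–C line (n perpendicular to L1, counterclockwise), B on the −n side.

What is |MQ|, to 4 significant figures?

23.31

Tangency of A1 to both parallel lines with radius 6.1 puts A and B at M ± 6.1·n: A = (4.794, 3.772), B = (-4.794, -3.772). Equal radii place Q and S the same way about C: Q = C + 6.1·n = (18.71, -13.91), S = C − 6.1·n = (9.120, -21.45). Then |MQ| = |Q − M| = 23.31.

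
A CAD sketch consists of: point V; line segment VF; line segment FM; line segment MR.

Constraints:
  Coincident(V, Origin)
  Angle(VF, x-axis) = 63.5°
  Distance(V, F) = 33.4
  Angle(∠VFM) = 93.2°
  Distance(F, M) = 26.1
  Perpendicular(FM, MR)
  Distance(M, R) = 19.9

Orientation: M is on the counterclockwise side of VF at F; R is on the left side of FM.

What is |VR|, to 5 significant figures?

31.030

V is at the origin; VF runs at 63.5° with length 33.4, so F = 33.4·(cos 63.5°, sin 63.5°) = (14.903, 29.891). ∠VFM = 93.2°, so FM runs at 63.5° + (180° − 93.2°) = 150.30° from the x-axis; with |FM| = 26.1, M = F + 26.1·(cos 150.30°, sin 150.30°) = (-7.7683, 42.822). FM ⟂ MR; with |MR| = 19.9 on the left of FM, R = M + 19.9·(-0.49546, -0.86863) = (-17.628, 25.537). Then |VR| = |R − V| = 31.030.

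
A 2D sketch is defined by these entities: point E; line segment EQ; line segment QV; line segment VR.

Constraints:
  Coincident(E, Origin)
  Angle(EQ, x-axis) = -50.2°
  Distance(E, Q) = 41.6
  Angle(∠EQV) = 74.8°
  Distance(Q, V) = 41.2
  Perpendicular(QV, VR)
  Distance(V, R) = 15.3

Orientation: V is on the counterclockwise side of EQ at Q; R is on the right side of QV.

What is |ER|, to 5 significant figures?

63.180

E is at the origin; EQ runs at -50.2° with length 41.6, so Q = 41.6·(cos -50.2°, sin -50.2°) = (26.629, -31.961). ∠EQV = 74.8°, so QV runs at -50.2° + (180° − 74.8°) = 55.000° from the x-axis; with |QV| = 41.2, V = Q + 41.2·(cos 55.000°, sin 55.000°) = (50.260, 1.7885). The perpendicularity gives VR at right angles to QV; with |VR| = 15.3 on the right of QV, R = V + 15.3·(0.81915, -0.57358) = (62.793, -6.9872). Then |ER| = |R − E| = 63.180.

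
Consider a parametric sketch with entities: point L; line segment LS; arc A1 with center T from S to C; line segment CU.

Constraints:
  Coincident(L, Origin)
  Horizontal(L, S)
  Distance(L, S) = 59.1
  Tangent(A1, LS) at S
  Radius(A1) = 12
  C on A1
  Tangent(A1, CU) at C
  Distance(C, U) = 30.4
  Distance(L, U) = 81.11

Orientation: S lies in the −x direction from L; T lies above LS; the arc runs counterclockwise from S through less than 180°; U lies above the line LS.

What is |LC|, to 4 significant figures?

53.38

L is at the origin; L and S share the same y with |LS| = 59.1 and S on the −x side, so S = (-59.10, 0.000). The tangent condition forces TS to be normal to LS, so T = S + (0, 12) = (-59.10, 12.00). Since TC ⟂ CU (tangency), |TU| = √(12.0² + 30.4²) = 32.68 regardless of where C sits on A1. So U lies on both circle(L, 81.11) and circle(T, 32.68); the above-LS intersection is U = (-68.60, 43.27). C is the foot of the tangent from U: C = (-49.70, 19.46).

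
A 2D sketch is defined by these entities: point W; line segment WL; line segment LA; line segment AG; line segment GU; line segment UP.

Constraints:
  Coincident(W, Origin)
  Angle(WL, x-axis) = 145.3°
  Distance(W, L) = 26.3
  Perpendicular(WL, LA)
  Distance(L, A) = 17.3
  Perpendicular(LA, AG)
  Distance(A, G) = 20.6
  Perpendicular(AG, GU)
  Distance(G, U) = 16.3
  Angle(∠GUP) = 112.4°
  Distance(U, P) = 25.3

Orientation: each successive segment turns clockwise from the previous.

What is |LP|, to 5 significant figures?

9.0806

W is at the origin; WL runs at 145.3° with length 26.3, so L = (-21.622, 14.972). WL ⟂ LA, so LA runs at 55.300°; with |LA| = 17.3, A = (-11.774, 29.195). LA ⟂ AG, so AG runs at -34.700°; with |AG| = 20.6, G = (5.1623, 17.468). AG is perpendicular to GU, so GU runs at -124.70°; with |GU| = 16.3, U = (-4.1169, 4.0670). ∠GUP = 112.4° gives UP at 167.70° from the x-axis; with |UP| = 25.3, P = (-28.836, 9.4567). Then |LP| = |P − L| = 9.0806.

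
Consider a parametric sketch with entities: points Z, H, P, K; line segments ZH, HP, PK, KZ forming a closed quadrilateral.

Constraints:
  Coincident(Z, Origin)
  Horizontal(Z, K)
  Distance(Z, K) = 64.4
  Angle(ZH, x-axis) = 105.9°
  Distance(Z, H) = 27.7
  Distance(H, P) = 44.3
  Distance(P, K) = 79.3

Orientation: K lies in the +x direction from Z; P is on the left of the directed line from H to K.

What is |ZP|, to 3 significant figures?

65.7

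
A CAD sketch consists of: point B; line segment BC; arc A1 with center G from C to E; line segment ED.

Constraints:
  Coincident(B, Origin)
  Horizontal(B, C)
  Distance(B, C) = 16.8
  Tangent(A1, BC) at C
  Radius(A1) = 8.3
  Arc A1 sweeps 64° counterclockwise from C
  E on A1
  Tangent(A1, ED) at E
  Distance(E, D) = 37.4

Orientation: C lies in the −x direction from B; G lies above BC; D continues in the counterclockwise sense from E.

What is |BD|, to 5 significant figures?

38.921

B is at the origin; BC is horizontal with |BC| = 16.8 and C on the −x side, so C = (-16.800, 0.0000). A1 meets BC tangentially, so GC is at right angles to BC, so G = C + (0, 8.3) = (-16.800, 8.3000). On A1, C sits at bearing -90° from G; a 64° counterclockwise sweep puts E at bearing -26°, so E = G + 8.3·(cos -26°, sin -26°) = (-9.3400, 4.6615). Tangency of A1 to ED means the radius GE is perpendicular to ED, so ED runs along (−sin -26°, cos -26°); with |ED| = 37.4, D = (7.0551, 38.276). Then |BD| = |D − B| = 38.921.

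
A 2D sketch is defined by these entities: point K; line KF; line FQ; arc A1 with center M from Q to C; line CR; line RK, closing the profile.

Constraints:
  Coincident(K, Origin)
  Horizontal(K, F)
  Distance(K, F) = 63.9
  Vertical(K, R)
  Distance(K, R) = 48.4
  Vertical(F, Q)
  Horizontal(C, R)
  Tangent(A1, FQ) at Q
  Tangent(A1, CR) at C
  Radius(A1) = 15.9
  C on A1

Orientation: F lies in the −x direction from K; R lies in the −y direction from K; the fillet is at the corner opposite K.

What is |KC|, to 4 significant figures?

68.17

The virtual corner opposite K is at (-63.90, -48.40). The tangent condition forces MQ to be normal to FQ and A1 meets CR tangentially, so MC is at right angles to CR, with radius 15.9, so the center M sits 15.9 in from both sides at M = (-48.00, -32.50). That places the tangent points at Q = (-63.90, -32.50) on FQ and C = (-48.00, -48.40) on CR. Then |KC| = |C − K| = 68.17.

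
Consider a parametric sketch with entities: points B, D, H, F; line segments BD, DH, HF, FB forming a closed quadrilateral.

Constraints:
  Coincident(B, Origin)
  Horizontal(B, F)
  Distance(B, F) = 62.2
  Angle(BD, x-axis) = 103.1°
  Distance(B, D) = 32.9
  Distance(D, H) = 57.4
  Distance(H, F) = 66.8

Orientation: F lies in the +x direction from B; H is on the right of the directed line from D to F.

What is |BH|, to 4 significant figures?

24.85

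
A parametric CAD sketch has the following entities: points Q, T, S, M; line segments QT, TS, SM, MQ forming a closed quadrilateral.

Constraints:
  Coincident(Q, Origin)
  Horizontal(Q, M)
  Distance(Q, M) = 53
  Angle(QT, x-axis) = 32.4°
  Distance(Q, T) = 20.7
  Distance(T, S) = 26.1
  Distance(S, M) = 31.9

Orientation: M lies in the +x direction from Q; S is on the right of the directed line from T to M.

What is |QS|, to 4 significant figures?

28.15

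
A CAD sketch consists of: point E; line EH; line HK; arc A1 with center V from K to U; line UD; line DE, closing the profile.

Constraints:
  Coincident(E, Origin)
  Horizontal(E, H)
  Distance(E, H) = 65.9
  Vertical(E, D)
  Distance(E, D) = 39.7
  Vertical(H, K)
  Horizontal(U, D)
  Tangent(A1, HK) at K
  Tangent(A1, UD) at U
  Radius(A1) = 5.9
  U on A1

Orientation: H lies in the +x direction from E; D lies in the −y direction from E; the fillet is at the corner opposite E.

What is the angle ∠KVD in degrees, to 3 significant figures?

174°

The virtual corner opposite E is at (65.9, -39.7). Tangency of A1 to HK means the radius VK is perpendicular to HK and the tangent condition forces VU to be normal to UD, with radius 5.9, so the center V sits 5.9 in from both sides at V = (60.0, -33.8). That places the tangent points at K = (65.9, -33.8) on HK and U = (60.0, -39.7) on UD. Then cos ∠KVD = VK·VD / (|VK||VD|), giving 174°.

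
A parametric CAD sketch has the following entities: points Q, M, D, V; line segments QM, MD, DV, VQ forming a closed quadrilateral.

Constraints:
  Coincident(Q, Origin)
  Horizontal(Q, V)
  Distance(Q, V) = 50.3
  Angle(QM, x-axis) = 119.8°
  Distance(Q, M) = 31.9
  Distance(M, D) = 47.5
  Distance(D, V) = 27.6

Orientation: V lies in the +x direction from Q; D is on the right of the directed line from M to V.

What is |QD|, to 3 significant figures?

22.7

Q is at the origin; Q and V share the same y with |QV| = 50.3 and V in +x, so V = (50.3, 0). QM runs at 119.8° with |QM| = 31.9, so M = (-15.9, 27.7). D is determined by |MD| = 47.5 and |DV| = 27.6 together: it lies at the intersection of circle(M, 47.5) and circle(V, 27.6). With |MV| = 71.7, the foot of the radical line on MV is 46.3 from M and the perpendicular offset is √(47.5² − 46.3²) = 10.7. Taking the right-of-MV solution: D = (22.7, -0.0649).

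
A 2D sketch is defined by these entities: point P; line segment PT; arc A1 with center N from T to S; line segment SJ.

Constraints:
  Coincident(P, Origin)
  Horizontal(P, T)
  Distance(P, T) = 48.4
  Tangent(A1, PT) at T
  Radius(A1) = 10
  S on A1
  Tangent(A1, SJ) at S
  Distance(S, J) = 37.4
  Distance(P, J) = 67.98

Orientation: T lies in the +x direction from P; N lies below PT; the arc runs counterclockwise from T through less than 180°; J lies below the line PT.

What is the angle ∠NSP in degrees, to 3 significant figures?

149°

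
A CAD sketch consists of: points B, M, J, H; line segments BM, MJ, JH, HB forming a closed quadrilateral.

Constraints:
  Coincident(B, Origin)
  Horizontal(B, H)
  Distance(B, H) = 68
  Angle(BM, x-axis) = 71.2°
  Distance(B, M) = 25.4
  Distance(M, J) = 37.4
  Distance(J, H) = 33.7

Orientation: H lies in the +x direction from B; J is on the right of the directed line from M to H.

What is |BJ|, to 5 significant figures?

34.503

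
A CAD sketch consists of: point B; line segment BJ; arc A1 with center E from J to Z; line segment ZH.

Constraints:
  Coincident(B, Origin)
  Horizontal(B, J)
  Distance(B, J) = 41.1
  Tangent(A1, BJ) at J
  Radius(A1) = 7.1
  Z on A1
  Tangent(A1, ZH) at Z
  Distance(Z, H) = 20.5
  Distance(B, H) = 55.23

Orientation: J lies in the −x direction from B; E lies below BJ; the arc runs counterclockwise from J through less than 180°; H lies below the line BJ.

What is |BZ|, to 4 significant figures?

48.74

B is at the origin; B and J share the same y with |BJ| = 41.1 and J on the −x side, so J = (-41.10, 0.000). Tangency of A1 to BJ means the radius EJ is perpendicular to BJ, so E = J + (0, -7.1) = (-41.10, -7.100). Since EZ ⟂ ZH (tangency), |EH| = √(7.1² + 20.5²) = 21.69 regardless of where Z sits on A1. So H lies on both circle(B, 55.23) and circle(E, 21.69); the below-BJ intersection is H = (-47.75, -27.75). Z is the foot of the tangent from H: Z = (-48.20, -7.254).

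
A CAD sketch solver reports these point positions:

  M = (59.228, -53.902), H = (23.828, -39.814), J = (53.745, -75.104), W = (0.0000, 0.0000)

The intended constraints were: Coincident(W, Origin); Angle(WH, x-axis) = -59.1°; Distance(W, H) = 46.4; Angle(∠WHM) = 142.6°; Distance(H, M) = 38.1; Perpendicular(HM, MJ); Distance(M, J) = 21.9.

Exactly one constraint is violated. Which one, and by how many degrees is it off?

Perpendicular(HM, MJ) — off by 7.20°.

W = (0.00, 0.00) ✓; WH at -59.10° ✓; |WH| = 46.40 ✓; ∠WHM = 142.6° ✓; |HM| = 38.10 ✓; ∠(HM, MJ) = 82.80° ✗; |MJ| = 21.90 ✓.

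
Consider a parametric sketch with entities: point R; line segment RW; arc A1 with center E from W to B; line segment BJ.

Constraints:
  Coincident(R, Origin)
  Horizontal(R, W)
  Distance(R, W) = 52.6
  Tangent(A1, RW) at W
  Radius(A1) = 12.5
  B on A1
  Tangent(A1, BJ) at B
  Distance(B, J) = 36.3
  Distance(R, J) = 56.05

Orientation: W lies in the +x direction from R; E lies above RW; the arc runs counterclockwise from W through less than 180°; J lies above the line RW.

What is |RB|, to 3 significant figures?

64.5

Checks: |EB| = 12.50 ✓; ∠(EB, BJ) = 90.00° ✓; |BJ| = 36.30 ✓; |RJ| = 56.05 ✓.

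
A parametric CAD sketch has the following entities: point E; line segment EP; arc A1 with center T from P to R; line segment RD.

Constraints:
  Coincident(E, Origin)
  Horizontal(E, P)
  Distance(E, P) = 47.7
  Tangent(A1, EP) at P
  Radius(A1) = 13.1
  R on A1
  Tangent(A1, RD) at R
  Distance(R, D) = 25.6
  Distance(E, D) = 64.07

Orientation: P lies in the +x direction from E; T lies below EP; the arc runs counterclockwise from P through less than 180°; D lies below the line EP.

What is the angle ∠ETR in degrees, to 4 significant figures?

44.08°

E is at the origin; E and P share the same y with |EP| = 47.7 and P on the +x side, so P = (47.70, 0.000). A1 meets EP tangentially, so TP is at right angles to EP, so T = P + (0, -13.1) = (47.70, -13.10). Since TR ⟂ RD (tangency), |TD| = √(13.1² + 25.6²) = 28.76 regardless of where R sits on A1. So D lies on both circle(E, 64.07) and circle(T, 28.76); the below-EP intersection is D = (48.52, -41.85). R is the foot of the tangent from D: R = (36.21, -19.40).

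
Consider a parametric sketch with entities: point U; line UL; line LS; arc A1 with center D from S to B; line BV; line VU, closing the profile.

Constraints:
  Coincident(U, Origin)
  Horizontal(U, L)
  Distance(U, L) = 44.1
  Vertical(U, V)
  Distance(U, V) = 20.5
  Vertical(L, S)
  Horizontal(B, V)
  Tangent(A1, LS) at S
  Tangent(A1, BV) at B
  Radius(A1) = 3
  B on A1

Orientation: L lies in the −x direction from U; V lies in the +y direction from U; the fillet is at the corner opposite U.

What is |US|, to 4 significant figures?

47.45

U is at the origin; UL is horizontal with |UL| = 44.1 and L on the −x side, so L = (-44.10, 0.000). U and V share the same x with |UV| = 20.5 and V on the +y side, so V = (0.000, 20.50). The virtual corner opposite U is at (-44.10, 20.50). A1 meets LS tangentially, so DS is at right angles to LS and since A1 is tangent to BV there, DB ⟂ BV, with radius 3.0, so the center D sits 3.0 in from both sides at D = (-41.10, 17.50). That places the tangent points at S = (-44.10, 17.50) on LS and B = (-41.10, 20.50) on BV. Then |US| = |S − U| = 47.45.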